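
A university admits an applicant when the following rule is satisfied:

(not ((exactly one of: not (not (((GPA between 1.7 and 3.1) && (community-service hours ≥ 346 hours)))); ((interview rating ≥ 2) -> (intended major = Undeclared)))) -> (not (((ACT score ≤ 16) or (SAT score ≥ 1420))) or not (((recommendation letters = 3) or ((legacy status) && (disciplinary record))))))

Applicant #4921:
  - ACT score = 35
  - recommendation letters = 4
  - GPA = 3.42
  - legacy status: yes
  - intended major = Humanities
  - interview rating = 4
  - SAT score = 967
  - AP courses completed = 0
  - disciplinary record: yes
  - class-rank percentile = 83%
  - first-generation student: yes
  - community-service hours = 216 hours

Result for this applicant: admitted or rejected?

Admitted

Atomic conditions:
  GPA between 1.7 and 3.1: 3.42 in [1.7, 3.1] is false
  community-service hours ≥ 346 hours: 216 ≥ 346 is false
  interview rating ≥ 2: 4 ≥ 2 is true
  intended major = Undeclared: Humanities == Undeclared is false
  ACT score ≤ 16: 35 ≤ 16 is false
  SAT score ≥ 1420: 967 ≥ 1420 is false
  recommendation letters = 3: 4 == 3 is false
  legacy status: yes → true
  disciplinary record: yes → true
Combine:
[1.1.1.1.1] false AND false = false
[1.1.1.1] NOT false = true
[1.1.1] NOT true = false
[1.1.2] true → false = false
[1.1] exactly-one(false, false) = false
[1] NOT false = true
[2.1.1] false OR false = false
[2.1] NOT false = true
[2.2.1.2] true AND true = true
[2.2.1] false OR true = true
[2.2] NOT true = false
[2] true OR false = true
[root] true → true = true
Overall: true → admitted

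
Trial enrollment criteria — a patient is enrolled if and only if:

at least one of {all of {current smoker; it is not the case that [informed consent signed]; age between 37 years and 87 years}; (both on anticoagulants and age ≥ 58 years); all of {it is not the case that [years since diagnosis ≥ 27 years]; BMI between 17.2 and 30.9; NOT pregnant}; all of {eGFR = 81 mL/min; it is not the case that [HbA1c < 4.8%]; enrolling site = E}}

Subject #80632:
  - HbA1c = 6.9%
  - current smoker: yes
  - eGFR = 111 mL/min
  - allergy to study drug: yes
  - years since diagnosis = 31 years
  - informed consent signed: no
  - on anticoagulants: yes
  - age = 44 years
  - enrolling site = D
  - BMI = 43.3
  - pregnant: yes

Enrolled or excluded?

Enrolled

Atomic conditions:
  current smoker: yes → true
  informed consent signed: no → false
  age between 37 years and 87 years: 44 in [37, 87] is true
  on anticoagulants: yes → true
  age ≥ 58 years: 44 ≥ 58 is false
  years since diagnosis ≥ 27 years: 31 ≥ 27 is true
  BMI between 17.2 and 30.9: 43.3 in [17.2, 30.9] is false
  NOT pregnant: yes → false
  eGFR = 81 mL/min: 111 == 81 is false
  HbA1c < 4.8%: 6.9 < 4.8 is false
  enrolling site = E: D == E is false
Combine:
[1.2] NOT false = true
[1] true AND true AND true = true
[2] true AND false = false
[3.1] NOT true = false
[3] false AND false AND false = false
[4.2] NOT false = true
[4] false AND true AND false = false
[root] true OR false OR false OR false = true
Overall: true → enrolled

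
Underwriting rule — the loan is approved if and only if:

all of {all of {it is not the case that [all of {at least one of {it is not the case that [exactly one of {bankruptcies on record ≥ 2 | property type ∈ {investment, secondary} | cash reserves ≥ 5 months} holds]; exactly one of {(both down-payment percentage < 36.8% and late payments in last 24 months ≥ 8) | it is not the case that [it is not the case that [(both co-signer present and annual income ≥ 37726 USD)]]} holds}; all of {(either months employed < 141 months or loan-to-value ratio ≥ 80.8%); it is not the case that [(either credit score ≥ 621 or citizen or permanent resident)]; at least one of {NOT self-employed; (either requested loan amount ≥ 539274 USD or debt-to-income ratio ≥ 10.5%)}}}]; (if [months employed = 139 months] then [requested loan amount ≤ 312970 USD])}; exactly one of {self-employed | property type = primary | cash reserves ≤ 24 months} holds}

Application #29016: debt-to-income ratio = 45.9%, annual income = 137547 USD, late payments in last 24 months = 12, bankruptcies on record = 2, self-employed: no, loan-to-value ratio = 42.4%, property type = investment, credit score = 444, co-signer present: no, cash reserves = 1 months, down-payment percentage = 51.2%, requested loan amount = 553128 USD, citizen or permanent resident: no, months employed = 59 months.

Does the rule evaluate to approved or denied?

Denied

Atomic conditions:
  bankruptcies on record ≥ 2: 2 ≥ 2 is true
  property type ∈ {investment, secondary}: investment is in the set → true
  cash reserves ≥ 5 months: 1 ≥ 5 is false
  down-payment percentage < 36.8%: 51.2 < 36.8 is false
  late payments in last 24 months ≥ 8: 12 ≥ 8 is true
  co-signer present: no → false
  annual income ≥ 37726 USD: 137547 ≥ 37726 is true
  months employed < 141 months: 59 < 141 is true
  loan-to-value ratio ≥ 80.8%: 42.4 ≥ 80.8 is false
  credit score ≥ 621: 444 ≥ 621 is false
  citizen or permanent resident: no → false
  NOT self-employed: no → true
  requested loan amount ≥ 539274 USD: 553128 ≥ 539274 is true
  debt-to-income ratio ≥ 10.5%: 45.9 ≥ 10.5 is true
  months employed = 139 months: 59 == 139 is false
  requested loan amount ≤ 312970 USD: 553128 ≤ 312970 is false
  self-employed: no → false
  property type = primary: investment == primary is false
  cash reserves ≤ 24 months: 1 ≤ 24 is true
Combine:
[1.1.1.1.1.1] exactly-one(true, true, false) = false
[1.1.1.1.1] NOT false = true
[1.1.1.1.2.1] false AND true = false
[1.1.1.1.2.2.1.1] false AND true = false
[1.1.1.1.2.2.1] NOT false = true
[1.1.1.1.2.2] NOT true = false
[1.1.1.1.2] exactly-one(false, false) = false
[1.1.1.1] true OR false = true
[1.1.1.2.1] true OR false = true
[1.1.1.2.2.1] false OR false = false
[1.1.1.2.2] NOT false = true
[1.1.1.2.3.2] true OR true = true
[1.1.1.2.3] true OR true = true
[1.1.1.2] true AND true AND true = true
[1.1.1] true AND true = true
[1.1] NOT true = false
[1.2] false → false (antecedent false ⇒ implication holds) = true
[1] false AND true = false
[2] exactly-one(false, false, true) = true
[root] false AND true = false
Overall: false → denied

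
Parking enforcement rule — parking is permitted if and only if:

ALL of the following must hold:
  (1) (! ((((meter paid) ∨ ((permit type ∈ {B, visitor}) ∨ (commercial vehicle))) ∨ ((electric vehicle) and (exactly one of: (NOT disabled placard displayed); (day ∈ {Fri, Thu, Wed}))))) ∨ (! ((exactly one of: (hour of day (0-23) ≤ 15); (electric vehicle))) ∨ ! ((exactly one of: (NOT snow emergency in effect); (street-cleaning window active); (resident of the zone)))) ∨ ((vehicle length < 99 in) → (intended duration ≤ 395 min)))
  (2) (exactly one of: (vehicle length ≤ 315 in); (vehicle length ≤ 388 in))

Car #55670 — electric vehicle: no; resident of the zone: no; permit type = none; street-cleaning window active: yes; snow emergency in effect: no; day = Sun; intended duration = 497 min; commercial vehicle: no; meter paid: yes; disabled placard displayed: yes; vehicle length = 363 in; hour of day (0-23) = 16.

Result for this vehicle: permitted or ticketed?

Permitted

Atomic conditions:
  meter paid: yes → true
  permit type ∈ {B, visitor}: none is not in the set → false
  commercial vehicle: no → false
  electric vehicle: no → false
  NOT disabled placard displayed: yes → false
  day ∈ {Fri, Thu, Wed}: Sun is not in the set → false
  hour of day (0-23) ≤ 15: 16 ≤ 15 is false
  NOT snow emergency in effect: no → true
  street-cleaning window active: yes → true
  resident of the zone: no → false
  vehicle length < 99 in: 363 < 99 is false
  intended duration ≤ 395 min: 497 ≤ 395 is false
  vehicle length ≤ 315 in: 363 ≤ 315 is false
  vehicle length ≤ 388 in: 363 ≤ 388 is true
Combine:
[1.1.1.1.2] false OR false = false
[1.1.1.1] true OR false = true
[1.1.1.2.2] exactly-one(false, false) = false
[1.1.1.2] false AND false = false
[1.1.1] true OR false = true
[1.1] NOT true = false
[1.2.1.1] exactly-one(false, false) = false
[1.2.1] NOT false = true
[1.2.2.1] exactly-one(true, true, false) = false
[1.2.2] NOT false = true
[1.2] true OR true = true
[1.3] false → false (antecedent false ⇒ implication holds) = true
[1] false OR true OR true = true
[2] exactly-one(false, true) = true
[root] true AND true = true
Overall: true → permitted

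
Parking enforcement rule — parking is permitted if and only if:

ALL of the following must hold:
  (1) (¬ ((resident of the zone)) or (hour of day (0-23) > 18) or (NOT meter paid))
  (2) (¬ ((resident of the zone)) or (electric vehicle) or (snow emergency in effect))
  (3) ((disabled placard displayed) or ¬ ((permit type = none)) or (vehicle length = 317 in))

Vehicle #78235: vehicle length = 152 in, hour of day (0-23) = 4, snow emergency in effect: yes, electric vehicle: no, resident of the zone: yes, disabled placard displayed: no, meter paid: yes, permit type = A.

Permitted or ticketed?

Atomic conditions:
  resident of the zone: yes → true
  hour of day (0-23) > 18: 4 > 18 is false
  NOT meter paid: yes → false
  electric vehicle: no → false
  snow emergency in effect: yes → true
  disabled placard displayed: no → false
  permit type = none: A == none is false
  vehicle length = 317 in: 152 == 317 is false
Combine:
[1.1] NOT true = false
[1] false OR false OR false = false
[2.1] NOT true = false
[2] false OR false OR true = true
[3.2] NOT false = true
[3] false OR true OR false = true
[root] false AND true AND true = false
Overall: false → ticketed

Ticketed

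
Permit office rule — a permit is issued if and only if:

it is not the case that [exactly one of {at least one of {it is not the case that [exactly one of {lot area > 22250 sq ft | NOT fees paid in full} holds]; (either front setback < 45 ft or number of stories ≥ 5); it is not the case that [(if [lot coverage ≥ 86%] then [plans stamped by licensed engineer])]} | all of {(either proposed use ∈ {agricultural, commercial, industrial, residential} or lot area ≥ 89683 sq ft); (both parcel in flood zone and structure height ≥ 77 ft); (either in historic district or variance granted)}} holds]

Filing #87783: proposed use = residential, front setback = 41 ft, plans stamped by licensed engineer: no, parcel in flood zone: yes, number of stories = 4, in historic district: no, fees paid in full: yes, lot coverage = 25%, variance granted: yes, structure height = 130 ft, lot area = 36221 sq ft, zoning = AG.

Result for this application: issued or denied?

Issued

Atomic conditions:
  lot area > 22250 sq ft: 36221 > 22250 is true
  NOT fees paid in full: yes → false
  front setback < 45 ft: 41 < 45 is true
  number of stories ≥ 5: 4 ≥ 5 is false
  lot coverage ≥ 86%: 25 ≥ 86 is false
  plans stamped by licensed engineer: no → false
  proposed use ∈ {agricultural, commercial, industrial, residential}: residential is in the set → true
  lot area ≥ 89683 sq ft: 36221 ≥ 89683 is false
  parcel in flood zone: yes → true
  structure height ≥ 77 ft: 130 ≥ 77 is true
  in historic district: no → false
  variance granted: yes → true
Combine:
[1.1.1.1] exactly-one(true, false) = true
[1.1.1] NOT true = false
[1.1.2] true OR false = true
[1.1.3.1] false → false (antecedent false ⇒ implication holds) = true
[1.1.3] NOT true = false
[1.1] false OR true OR false = true
[1.2.1] true OR false = true
[1.2.2] true AND true = true
[1.2.3] false OR true = true
[1.2] true AND true AND true = true
[1] exactly-one(true, true) = false
[root] NOT false = true
Overall: true → issued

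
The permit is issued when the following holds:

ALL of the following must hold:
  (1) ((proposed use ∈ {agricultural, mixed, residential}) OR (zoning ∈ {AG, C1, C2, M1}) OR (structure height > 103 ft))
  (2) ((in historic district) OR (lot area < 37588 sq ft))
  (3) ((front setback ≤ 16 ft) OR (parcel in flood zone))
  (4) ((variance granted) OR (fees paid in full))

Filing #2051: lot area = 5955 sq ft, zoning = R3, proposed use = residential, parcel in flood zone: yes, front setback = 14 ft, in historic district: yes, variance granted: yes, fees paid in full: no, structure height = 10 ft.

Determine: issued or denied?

Atomic conditions:
  proposed use ∈ {agricultural, mixed, residential}: residential is in the set → true
  zoning ∈ {AG, C1, C2, M1}: R3 is not in the set → false
  structure height > 103 ft: 10 > 103 is false
  in historic district: yes → true
  lot area < 37588 sq ft: 5955 < 37588 is true
  front setback ≤ 16 ft: 14 ≤ 16 is true
  parcel in flood zone: yes → true
  variance granted: yes → true
  fees paid in full: no → false
Combine:
[1] true OR false OR false = true
[2] true OR true = true
[3] true OR true = true
[4] true OR false = true
[root] true AND true AND true AND true = true
Overall: true → issued

Issued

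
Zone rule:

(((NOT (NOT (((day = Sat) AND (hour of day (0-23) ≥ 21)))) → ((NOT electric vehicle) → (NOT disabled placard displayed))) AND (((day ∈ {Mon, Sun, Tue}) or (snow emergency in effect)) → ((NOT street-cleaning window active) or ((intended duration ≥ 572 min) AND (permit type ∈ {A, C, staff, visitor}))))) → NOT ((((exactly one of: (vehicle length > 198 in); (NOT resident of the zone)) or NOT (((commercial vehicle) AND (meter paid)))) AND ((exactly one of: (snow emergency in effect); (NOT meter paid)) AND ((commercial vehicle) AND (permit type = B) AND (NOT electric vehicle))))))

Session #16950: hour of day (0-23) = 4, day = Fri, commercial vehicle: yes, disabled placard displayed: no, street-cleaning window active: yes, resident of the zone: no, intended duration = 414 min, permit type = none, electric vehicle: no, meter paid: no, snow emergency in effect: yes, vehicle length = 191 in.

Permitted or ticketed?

Permitted

Atomic conditions:
  day = Sat: Fri == Sat is false
  hour of day (0-23) ≥ 21: 4 ≥ 21 is false
  NOT electric vehicle: no → true
  NOT disabled placard displayed: no → true
  day ∈ {Mon, Sun, Tue}: Fri is not in the set → false
  snow emergency in effect: yes → true
  NOT street-cleaning window active: yes → false
  intended duration ≥ 572 min: 414 ≥ 572 is false
  permit type ∈ {A, C, staff, visitor}: none is not in the set → false
  vehicle length > 198 in: 191 > 198 is false
  NOT resident of the zone: no → true
  commercial vehicle: yes → true
  meter paid: no → false
  NOT meter paid: no → true
  permit type = B: none == B is false
Combine:
[1.1.1.1.1] false AND false = false
[1.1.1.1] NOT false = true
[1.1.1] NOT true = false
[1.1.2] true → true = true
[1.1] false → true (antecedent false ⇒ implication holds) = true
[1.2.1] false OR true = true
[1.2.2.2] false AND false = false
[1.2.2] false OR false = false
[1.2] true → false = false
[1] true AND false = false
[2.1.1.1] exactly-one(false, true) = true
[2.1.1.2.1] true AND false = false
[2.1.1.2] NOT false = true
[2.1.1] true OR true = true
[2.1.2.1] exactly-one(true, true) = false
[2.1.2.2] true AND false AND true = false
[2.1.2] false AND false = false
[2.1] true AND false = false
[2] NOT false = true
[root] false → true (antecedent false ⇒ implication holds) = true
Overall: true → permitted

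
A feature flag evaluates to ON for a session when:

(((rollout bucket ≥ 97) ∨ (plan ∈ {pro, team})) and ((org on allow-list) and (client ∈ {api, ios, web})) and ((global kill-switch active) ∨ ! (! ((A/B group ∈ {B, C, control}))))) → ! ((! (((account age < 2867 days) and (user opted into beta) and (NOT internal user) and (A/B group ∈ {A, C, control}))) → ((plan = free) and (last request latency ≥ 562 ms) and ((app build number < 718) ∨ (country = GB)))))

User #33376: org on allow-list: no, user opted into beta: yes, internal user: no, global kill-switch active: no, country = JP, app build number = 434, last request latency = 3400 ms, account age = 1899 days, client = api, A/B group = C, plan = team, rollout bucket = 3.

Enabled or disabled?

Enabled

Atomic conditions:
  rollout bucket ≥ 97: 3 ≥ 97 is false
  plan ∈ {pro, team}: team is in the set → true
  org on allow-list: no → false
  client ∈ {api, ios, web}: api is in the set → true
  global kill-switch active: no → false
  A/B group ∈ {B, C, control}: C is in the set → true
  account age < 2867 days: 1899 < 2867 is true
  user opted into beta: yes → true
  NOT internal user: no → true
  A/B group ∈ {A, C, control}: C is in the set → true
  plan = free: team == free is false
  last request latency ≥ 562 ms: 3400 ≥ 562 is true
  app build number < 718: 434 < 718 is true
  country = GB: JP == GB is false
Combine:
[1.1] false OR true = true
[1.2] false AND true = false
[1.3.2.1] NOT true = false
[1.3.2] NOT false = true
[1.3] false OR true = true
[1] true AND false AND true = false
[2.1.1.1] true AND true AND true AND true = true
[2.1.1] NOT true = false
[2.1.2.3] true OR false = true
[2.1.2] false AND true AND true = false
[2.1] false → false (antecedent false ⇒ implication holds) = true
[2] NOT true = false
[root] false → false (antecedent false ⇒ implication holds) = true
Overall: true → enabled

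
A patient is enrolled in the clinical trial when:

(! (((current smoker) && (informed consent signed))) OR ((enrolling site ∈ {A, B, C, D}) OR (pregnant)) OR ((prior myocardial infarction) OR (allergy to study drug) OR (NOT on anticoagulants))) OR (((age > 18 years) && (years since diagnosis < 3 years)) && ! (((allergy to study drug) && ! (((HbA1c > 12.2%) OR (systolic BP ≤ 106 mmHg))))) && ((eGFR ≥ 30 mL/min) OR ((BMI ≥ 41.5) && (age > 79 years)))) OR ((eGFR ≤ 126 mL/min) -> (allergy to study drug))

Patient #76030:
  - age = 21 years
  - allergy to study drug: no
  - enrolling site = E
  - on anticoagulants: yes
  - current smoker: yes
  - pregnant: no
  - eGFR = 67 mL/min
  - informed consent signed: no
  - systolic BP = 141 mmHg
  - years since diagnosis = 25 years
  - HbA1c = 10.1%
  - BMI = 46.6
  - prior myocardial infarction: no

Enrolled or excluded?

Enrolled

Atomic conditions:
  current smoker: yes → true
  informed consent signed: no → false
  enrolling site ∈ {A, B, C, D}: E is not in the set → false
  pregnant: no → false
  prior myocardial infarction: no → false
  allergy to study drug: no → false
  NOT on anticoagulants: yes → false
  age > 18 years: 21 > 18 is true
  years since diagnosis < 3 years: 25 < 3 is false
  HbA1c > 12.2%: 10.1 > 12.2 is false
  systolic BP ≤ 106 mmHg: 141 ≤ 106 is false
  eGFR ≥ 30 mL/min: 67 ≥ 30 is true
  BMI ≥ 41.5: 46.6 ≥ 41.5 is true
  age > 79 years: 21 > 79 is false
  eGFR ≤ 126 mL/min: 67 ≤ 126 is true
Combine:
[1.1.1] true AND false = false
[1.1] NOT false = true
[1.2] false OR false = false
[1.3] false OR false OR false = false
[1] true OR false OR false = true
[2.1] true AND false = false
[2.2.1.2.1] false OR false = false
[2.2.1.2] NOT false = true
[2.2.1] false AND true = false
[2.2] NOT false = true
[2.3.2] true AND false = false
[2.3] true OR false = true
[2] false AND true AND true = false
[3] true → false = false
[root] true OR false OR false = true
Overall: true → enrolled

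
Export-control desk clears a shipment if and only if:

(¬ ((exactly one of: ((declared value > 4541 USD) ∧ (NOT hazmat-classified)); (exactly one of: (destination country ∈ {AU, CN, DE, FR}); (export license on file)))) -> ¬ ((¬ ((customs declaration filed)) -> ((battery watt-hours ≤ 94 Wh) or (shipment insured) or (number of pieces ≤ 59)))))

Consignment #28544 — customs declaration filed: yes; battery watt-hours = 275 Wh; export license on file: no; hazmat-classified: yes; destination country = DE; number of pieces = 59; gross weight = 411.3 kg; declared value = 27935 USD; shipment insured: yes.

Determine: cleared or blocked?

Cleared

Atomic conditions:
  declared value > 4541 USD: 27935 > 4541 is true
  NOT hazmat-classified: yes → false
  destination country ∈ {AU, CN, DE, FR}: DE is in the set → true
  export license on file: no → false
  customs declaration filed: yes → true
  battery watt-hours ≤ 94 Wh: 275 ≤ 94 is false
  shipment insured: yes → true
  number of pieces ≤ 59: 59 ≤ 59 is true
Combine:
[1.1.1] true AND false = false
[1.1.2] exactly-one(true, false) = true
[1.1] exactly-one(false, true) = true
[1] NOT true = false
[2.1.1] NOT true = false
[2.1.2] false OR true OR true = true
[2.1] false → true (antecedent false ⇒ implication holds) = true
[2] NOT true = false
[root] false → false (antecedent false ⇒ implication holds) = true
Overall: true → cleared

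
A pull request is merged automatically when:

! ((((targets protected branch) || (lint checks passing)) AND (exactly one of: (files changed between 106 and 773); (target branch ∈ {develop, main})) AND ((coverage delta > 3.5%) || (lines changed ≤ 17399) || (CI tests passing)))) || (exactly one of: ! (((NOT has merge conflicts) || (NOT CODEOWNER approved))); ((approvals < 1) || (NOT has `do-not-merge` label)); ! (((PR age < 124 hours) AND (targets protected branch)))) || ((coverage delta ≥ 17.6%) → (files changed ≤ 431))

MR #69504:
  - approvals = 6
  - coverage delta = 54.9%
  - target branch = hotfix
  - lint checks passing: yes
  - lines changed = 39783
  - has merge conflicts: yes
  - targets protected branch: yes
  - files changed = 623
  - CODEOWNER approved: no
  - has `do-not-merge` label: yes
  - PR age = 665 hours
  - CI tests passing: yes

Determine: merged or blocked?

Merged

Atomic conditions:
  targets protected branch: yes → true
  lint checks passing: yes → true
  files changed between 106 and 773: 623 in [106, 773] is true
  target branch ∈ {develop, main}: hotfix is not in the set → false
  coverage delta > 3.5%: 54.9 > 3.5 is true
  lines changed ≤ 17399: 39783 ≤ 17399 is false
  CI tests passing: yes → true
  NOT has merge conflicts: yes → false
  NOT CODEOWNER approved: no → true
  approvals < 1: 6 < 1 is false
  NOT has `do-not-merge` label: yes → false
  PR age < 124 hours: 665 < 124 is false
  coverage delta ≥ 17.6%: 54.9 ≥ 17.6 is true
  files changed ≤ 431: 623 ≤ 431 is false
Combine:
[1.1.1] true OR true = true
[1.1.2] exactly-one(true, false) = true
[1.1.3] true OR false OR true = true
[1.1] true AND true AND true = true
[1] NOT true = false
[2.1.1] false OR true = true
[2.1] NOT true = false
[2.2] false OR false = false
[2.3.1] false AND true = false
[2.3] NOT false = true
[2] exactly-one(false, false, true) = true
[3] true → false = false
[root] false OR true OR false = true
Overall: true → merged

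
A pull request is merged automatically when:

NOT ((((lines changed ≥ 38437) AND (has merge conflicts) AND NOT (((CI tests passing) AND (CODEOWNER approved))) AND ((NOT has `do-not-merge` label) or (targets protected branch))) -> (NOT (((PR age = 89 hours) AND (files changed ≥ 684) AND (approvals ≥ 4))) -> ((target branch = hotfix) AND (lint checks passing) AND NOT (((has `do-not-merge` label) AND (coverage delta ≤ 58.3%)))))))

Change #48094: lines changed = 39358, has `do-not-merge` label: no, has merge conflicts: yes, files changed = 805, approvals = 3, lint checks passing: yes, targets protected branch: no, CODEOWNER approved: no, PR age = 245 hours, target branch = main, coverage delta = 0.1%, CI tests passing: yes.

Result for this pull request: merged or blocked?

Merged

Atomic conditions:
  lines changed ≥ 38437: 39358 ≥ 38437 is true
  has merge conflicts: yes → true
  CI tests passing: yes → true
  CODEOWNER approved: no → false
  NOT has `do-not-merge` label: no → true
  targets protected branch: no → false
  PR age = 89 hours: 245 == 89 is false
  files changed ≥ 684: 805 ≥ 684 is true
  approvals ≥ 4: 3 ≥ 4 is false
  target branch = hotfix: main == hotfix is false
  lint checks passing: yes → true
  has `do-not-merge` label: no → false
  coverage delta ≤ 58.3%: 0.1 ≤ 58.3 is true
Combine:
[1.1.3.1] true AND false = false
[1.1.3] NOT false = true
[1.1.4] true OR false = true
[1.1] true AND true AND true AND true = true
[1.2.1.1] false AND true AND false = false
[1.2.1] NOT false = true
[1.2.2.3.1] false AND true = false
[1.2.2.3] NOT false = true
[1.2.2] false AND true AND true = false
[1.2] true → false = false
[1] true → false = false
[root] NOT false = true
Overall: true → merged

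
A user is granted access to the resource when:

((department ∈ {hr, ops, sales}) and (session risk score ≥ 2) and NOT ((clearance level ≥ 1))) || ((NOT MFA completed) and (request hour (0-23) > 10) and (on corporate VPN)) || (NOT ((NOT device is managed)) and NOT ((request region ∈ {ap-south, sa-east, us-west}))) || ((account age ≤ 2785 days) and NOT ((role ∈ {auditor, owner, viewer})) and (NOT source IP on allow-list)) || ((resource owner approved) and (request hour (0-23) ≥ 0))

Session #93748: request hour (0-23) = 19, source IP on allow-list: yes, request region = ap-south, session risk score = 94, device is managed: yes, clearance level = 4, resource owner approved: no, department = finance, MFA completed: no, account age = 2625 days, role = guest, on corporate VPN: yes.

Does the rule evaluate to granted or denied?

Atomic conditions:
  department ∈ {hr, ops, sales}: finance is not in the set → false
  session risk score ≥ 2: 94 ≥ 2 is true
  clearance level ≥ 1: 4 ≥ 1 is true
  NOT MFA completed: no → true
  request hour (0-23) > 10: 19 > 10 is true
  on corporate VPN: yes → true
  NOT device is managed: yes → false
  request region ∈ {ap-south, sa-east, us-west}: ap-south is in the set → true
  account age ≤ 2785 days: 2625 ≤ 2785 is true
  role ∈ {auditor, owner, viewer}: guest is not in the set → false
  NOT source IP on allow-list: yes → false
  resource owner approved: no → false
  request hour (0-23) ≥ 0: 19 ≥ 0 is true
Combine:
[1.3] NOT true = false
[1] false AND true AND false = false
[2] true AND true AND true = true
[3.1] NOT false = true
[3.2] NOT true = false
[3] true AND false = false
[4.2] NOT false = true
[4] true AND true AND false = false
[5] false AND true = false
[root] false OR true OR false OR false OR false = true
Overall: true → granted

Granted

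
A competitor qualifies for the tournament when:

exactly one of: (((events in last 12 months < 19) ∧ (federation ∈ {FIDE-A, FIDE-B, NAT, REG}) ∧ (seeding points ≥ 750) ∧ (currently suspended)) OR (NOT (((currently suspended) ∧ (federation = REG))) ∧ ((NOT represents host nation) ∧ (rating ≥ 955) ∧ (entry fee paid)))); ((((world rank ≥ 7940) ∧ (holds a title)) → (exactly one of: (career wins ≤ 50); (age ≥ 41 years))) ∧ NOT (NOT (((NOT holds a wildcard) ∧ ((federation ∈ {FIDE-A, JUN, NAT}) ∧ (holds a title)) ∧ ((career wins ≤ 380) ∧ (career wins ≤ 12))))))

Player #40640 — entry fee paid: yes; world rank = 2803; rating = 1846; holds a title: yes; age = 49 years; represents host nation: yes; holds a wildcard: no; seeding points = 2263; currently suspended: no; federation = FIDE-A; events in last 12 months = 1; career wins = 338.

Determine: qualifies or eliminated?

Atomic conditions:
  events in last 12 months < 19: 1 < 19 is true
  federation ∈ {FIDE-A, FIDE-B, NAT, REG}: FIDE-A is in the set → true
  seeding points ≥ 750: 2263 ≥ 750 is true
  currently suspended: no → false
  federation = REG: FIDE-A == REG is false
  NOT represents host nation: yes → false
  rating ≥ 955: 1846 ≥ 955 is true
  entry fee paid: yes → true
  world rank ≥ 7940: 2803 ≥ 7940 is false
  holds a title: yes → true
  career wins ≤ 50: 338 ≤ 50 is false
  age ≥ 41 years: 49 ≥ 41 is true
  NOT holds a wildcard: no → true
  federation ∈ {FIDE-A, JUN, NAT}: FIDE-A is in the set → true
  career wins ≤ 380: 338 ≤ 380 is true
  career wins ≤ 12: 338 ≤ 12 is false
Combine:
[1.1] true AND true AND true AND false = false
[1.2.1.1] false AND false = false
[1.2.1] NOT false = true
[1.2.2] false AND true AND true = false
[1.2] true AND false = false
[1] false OR false = false
[2.1.1] false AND true = false
[2.1.2] exactly-one(false, true) = true
[2.1] false → true (antecedent false ⇒ implication holds) = true
[2.2.1.1.2] true AND true = true
[2.2.1.1.3] true AND false = false
[2.2.1.1] true AND true AND false = false
[2.2.1] NOT false = true
[2.2] NOT true = false
[2] true AND false = false
[root] exactly-one(false, false) = false
Overall: false → eliminated

Eliminated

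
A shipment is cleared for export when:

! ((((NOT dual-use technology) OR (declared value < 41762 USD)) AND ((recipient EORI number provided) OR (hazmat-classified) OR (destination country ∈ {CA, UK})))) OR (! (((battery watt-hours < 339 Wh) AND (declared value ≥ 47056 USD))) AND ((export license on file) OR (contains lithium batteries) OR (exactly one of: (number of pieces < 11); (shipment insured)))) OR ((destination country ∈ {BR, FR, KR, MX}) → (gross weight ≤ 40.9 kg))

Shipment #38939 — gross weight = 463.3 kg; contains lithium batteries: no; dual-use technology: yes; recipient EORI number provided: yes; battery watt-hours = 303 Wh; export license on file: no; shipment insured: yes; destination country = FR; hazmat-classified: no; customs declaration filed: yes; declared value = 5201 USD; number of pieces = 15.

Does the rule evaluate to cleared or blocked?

Atomic conditions:
  NOT dual-use technology: yes → false
  declared value < 41762 USD: 5201 < 41762 is true
  recipient EORI number provided: yes → true
  hazmat-classified: no → false
  destination country ∈ {CA, UK}: FR is not in the set → false
  battery watt-hours < 339 Wh: 303 < 339 is true
  declared value ≥ 47056 USD: 5201 ≥ 47056 is false
  export license on file: no → false
  contains lithium batteries: no → false
  number of pieces < 11: 15 < 11 is false
  shipment insured: yes → true
  destination country ∈ {BR, FR, KR, MX}: FR is in the set → true
  gross weight ≤ 40.9 kg: 463.3 ≤ 40.9 is false
Combine:
[1.1.1] false OR true = true
[1.1.2] true OR false OR false = true
[1.1] true AND true = true
[1] NOT true = false
[2.1.1] true AND false = false
[2.1] NOT false = true
[2.2.3] exactly-one(false, true) = true
[2.2] false OR false OR true = true
[2] true AND true = true
[3] true → false = false
[root] false OR true OR false = true
Overall: true → cleared

Cleared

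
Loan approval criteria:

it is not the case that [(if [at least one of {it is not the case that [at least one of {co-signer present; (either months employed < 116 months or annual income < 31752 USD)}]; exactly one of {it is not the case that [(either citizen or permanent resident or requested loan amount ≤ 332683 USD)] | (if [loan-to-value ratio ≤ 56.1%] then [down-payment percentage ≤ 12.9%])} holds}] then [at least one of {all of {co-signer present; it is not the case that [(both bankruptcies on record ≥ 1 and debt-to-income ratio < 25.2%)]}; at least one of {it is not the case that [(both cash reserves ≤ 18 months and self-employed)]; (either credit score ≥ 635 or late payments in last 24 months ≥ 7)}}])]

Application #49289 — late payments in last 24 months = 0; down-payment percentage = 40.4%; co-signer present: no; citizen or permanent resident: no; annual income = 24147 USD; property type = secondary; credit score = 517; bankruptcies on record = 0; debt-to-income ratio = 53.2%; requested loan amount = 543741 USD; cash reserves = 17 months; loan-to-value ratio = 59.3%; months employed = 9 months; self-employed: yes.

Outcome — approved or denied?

Denied

Atomic conditions:
  co-signer present: no → false
  months employed < 116 months: 9 < 116 is true
  annual income < 31752 USD: 24147 < 31752 is true
  citizen or permanent resident: no → false
  requested loan amount ≤ 332683 USD: 543741 ≤ 332683 is false
  loan-to-value ratio ≤ 56.1%: 59.3 ≤ 56.1 is false
  down-payment percentage ≤ 12.9%: 40.4 ≤ 12.9 is false
  bankruptcies on record ≥ 1: 0 ≥ 1 is false
  debt-to-income ratio < 25.2%: 53.2 < 25.2 is false
  cash reserves ≤ 18 months: 17 ≤ 18 is true
  self-employed: yes → true
  credit score ≥ 635: 517 ≥ 635 is false
  late payments in last 24 months ≥ 7: 0 ≥ 7 is false
Combine:
[1.1.1.1.2] true OR true = true
[1.1.1.1] false OR true = true
[1.1.1] NOT true = false
[1.1.2.1.1] false OR false = false
[1.1.2.1] NOT false = true
[1.1.2.2] false → false (antecedent false ⇒ implication holds) = true
[1.1.2] exactly-one(true, true) = false
[1.1] false OR false = false
[1.2.1.2.1] false AND false = false
[1.2.1.2] NOT false = true
[1.2.1] false AND true = false
[1.2.2.1.1] true AND true = true
[1.2.2.1] NOT true = false
[1.2.2.2] false OR false = false
[1.2.2] false OR false = false
[1.2] false OR false = false
[1] false → false (antecedent false ⇒ implication holds) = true
[root] NOT true = false
Overall: false → denied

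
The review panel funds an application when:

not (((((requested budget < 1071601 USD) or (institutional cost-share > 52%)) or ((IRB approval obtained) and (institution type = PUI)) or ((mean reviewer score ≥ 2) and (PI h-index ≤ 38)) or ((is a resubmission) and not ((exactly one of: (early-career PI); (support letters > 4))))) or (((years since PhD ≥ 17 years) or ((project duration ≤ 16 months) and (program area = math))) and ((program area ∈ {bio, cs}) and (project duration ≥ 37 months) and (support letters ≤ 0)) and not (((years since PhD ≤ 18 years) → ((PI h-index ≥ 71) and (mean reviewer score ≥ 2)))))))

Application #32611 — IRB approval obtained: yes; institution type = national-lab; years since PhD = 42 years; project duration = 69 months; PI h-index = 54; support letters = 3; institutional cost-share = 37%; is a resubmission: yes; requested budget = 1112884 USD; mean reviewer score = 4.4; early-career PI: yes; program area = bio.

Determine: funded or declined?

Funded

Atomic conditions:
  requested budget < 1071601 USD: 1112884 < 1071601 is false
  institutional cost-share > 52%: 37 > 52 is false
  IRB approval obtained: yes → true
  institution type = PUI: national-lab == PUI is false
  mean reviewer score ≥ 2: 4.4 ≥ 2 is true
  PI h-index ≤ 38: 54 ≤ 38 is false
  is a resubmission: yes → true
  early-career PI: yes → true
  support letters > 4: 3 > 4 is false
  years since PhD ≥ 17 years: 42 ≥ 17 is true
  project duration ≤ 16 months: 69 ≤ 16 is false
  program area = math: bio == math is false
  program area ∈ {bio, cs}: bio is in the set → true
  project duration ≥ 37 months: 69 ≥ 37 is true
  support letters ≤ 0: 3 ≤ 0 is false
  years since PhD ≤ 18 years: 42 ≤ 18 is false
  PI h-index ≥ 71: 54 ≥ 71 is false
Combine:
[1.1.1] false OR false = false
[1.1.2] true AND false = false
[1.1.3] true AND false = false
[1.1.4.2.1] exactly-one(true, false) = true
[1.1.4.2] NOT true = false
[1.1.4] true AND false = false
[1.1] false OR false OR false OR false = false
[1.2.1.2] false AND false = false
[1.2.1] true OR false = true
[1.2.2] true AND true AND false = false
[1.2.3.1.2] false AND true = false
[1.2.3.1] false → false (antecedent false ⇒ implication holds) = true
[1.2.3] NOT true = false
[1.2] true AND false AND false = false
[1] false OR false = false
[root] NOT false = true
Overall: true → funded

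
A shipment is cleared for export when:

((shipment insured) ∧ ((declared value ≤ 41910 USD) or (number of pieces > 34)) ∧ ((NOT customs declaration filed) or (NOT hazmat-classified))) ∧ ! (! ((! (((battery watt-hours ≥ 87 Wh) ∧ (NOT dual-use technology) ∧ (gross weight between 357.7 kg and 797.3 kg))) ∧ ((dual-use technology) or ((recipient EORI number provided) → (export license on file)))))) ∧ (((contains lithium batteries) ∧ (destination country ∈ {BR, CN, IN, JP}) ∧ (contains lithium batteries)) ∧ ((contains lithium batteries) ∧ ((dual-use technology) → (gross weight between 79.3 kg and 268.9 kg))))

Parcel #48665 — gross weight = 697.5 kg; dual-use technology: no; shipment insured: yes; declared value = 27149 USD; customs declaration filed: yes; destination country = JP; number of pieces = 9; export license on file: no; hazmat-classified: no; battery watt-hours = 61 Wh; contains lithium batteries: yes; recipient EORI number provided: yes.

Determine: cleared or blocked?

Atomic conditions:
  shipment insured: yes → true
  declared value ≤ 41910 USD: 27149 ≤ 41910 is true
  number of pieces > 34: 9 > 34 is false
  NOT customs declaration filed: yes → false
  NOT hazmat-classified: no → true
  battery watt-hours ≥ 87 Wh: 61 ≥ 87 is false
  NOT dual-use technology: no → true
  gross weight between 357.7 kg and 797.3 kg: 697.5 in [357.7, 797.3] is true
  dual-use technology: no → false
  recipient EORI number provided: yes → true
  export license on file: no → false
  contains lithium batteries: yes → true
  destination country ∈ {BR, CN, IN, JP}: JP is in the set → true
  gross weight between 79.3 kg and 268.9 kg: 697.5 in [79.3, 268.9] is false
Combine:
[1.2] true OR false = true
[1.3] false OR true = true
[1] true AND true AND true = true
[2.1.1.1.1] false AND true AND true = false
[2.1.1.1] NOT false = true
[2.1.1.2.2] true → false = false
[2.1.1.2] false OR false = false
[2.1.1] true AND false = false
[2.1] NOT false = true
[2] NOT true = false
[3.1] true AND true AND true = true
[3.2.2] false → false (antecedent false ⇒ implication holds) = true
[3.2] true AND true = true
[3] true AND true = true
[root] true AND false AND true = false
Overall: false → blocked

Blocked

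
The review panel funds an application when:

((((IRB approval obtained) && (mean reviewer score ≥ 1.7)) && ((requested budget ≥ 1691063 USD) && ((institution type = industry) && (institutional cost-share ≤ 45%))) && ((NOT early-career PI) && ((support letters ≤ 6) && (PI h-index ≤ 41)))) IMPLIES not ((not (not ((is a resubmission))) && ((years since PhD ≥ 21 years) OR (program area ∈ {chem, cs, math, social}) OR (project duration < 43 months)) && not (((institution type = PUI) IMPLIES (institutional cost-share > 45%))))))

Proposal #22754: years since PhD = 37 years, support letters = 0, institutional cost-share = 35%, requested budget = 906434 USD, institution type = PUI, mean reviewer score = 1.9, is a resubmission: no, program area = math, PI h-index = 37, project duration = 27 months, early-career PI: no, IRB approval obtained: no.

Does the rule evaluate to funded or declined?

Atomic conditions:
  IRB approval obtained: no → false
  mean reviewer score ≥ 1.7: 1.9 ≥ 1.7 is true
  requested budget ≥ 1691063 USD: 906434 ≥ 1691063 is false
  institution type = industry: PUI == industry is false
  institutional cost-share ≤ 45%: 35 ≤ 45 is true
  NOT early-career PI: no → true
  support letters ≤ 6: 0 ≤ 6 is true
  PI h-index ≤ 41: 37 ≤ 41 is true
  is a resubmission: no → false
  years since PhD ≥ 21 years: 37 ≥ 21 is true
  program area ∈ {chem, cs, math, social}: math is in the set → true
  project duration < 43 months: 27 < 43 is true
  institution type = PUI: PUI == PUI is true
  institutional cost-share > 45%: 35 > 45 is false
Combine:
[1.1] false AND true = false
[1.2.2] false AND true = false
[1.2] false AND false = false
[1.3.2] true AND true = true
[1.3] true AND true = true
[1] false AND false AND true = false
[2.1.1.1] NOT false = true
[2.1.1] NOT true = false
[2.1.2] true OR true OR true = true
[2.1.3.1] true → false = false
[2.1.3] NOT false = true
[2.1] false AND true AND true = false
[2] NOT false = true
[root] false → true (antecedent false ⇒ implication holds) = true
Overall: true → funded

Funded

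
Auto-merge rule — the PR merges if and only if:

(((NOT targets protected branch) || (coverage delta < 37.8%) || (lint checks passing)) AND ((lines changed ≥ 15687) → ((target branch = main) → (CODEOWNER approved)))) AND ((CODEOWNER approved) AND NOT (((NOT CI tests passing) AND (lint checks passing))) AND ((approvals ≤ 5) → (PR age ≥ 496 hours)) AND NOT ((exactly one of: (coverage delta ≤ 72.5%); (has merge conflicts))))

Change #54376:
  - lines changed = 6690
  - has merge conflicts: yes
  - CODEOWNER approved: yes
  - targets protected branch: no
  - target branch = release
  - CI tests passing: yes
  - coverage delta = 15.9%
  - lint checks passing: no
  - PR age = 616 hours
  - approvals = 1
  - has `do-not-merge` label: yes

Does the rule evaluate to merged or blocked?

Atomic conditions:
  NOT targets protected branch: no → true
  coverage delta < 37.8%: 15.9 < 37.8 is true
  lint checks passing: no → false
  lines changed ≥ 15687: 6690 ≥ 15687 is false
  target branch = main: release == main is false
  CODEOWNER approved: yes → true
  NOT CI tests passing: yes → false
  approvals ≤ 5: 1 ≤ 5 is true
  PR age ≥ 496 hours: 616 ≥ 496 is true
  coverage delta ≤ 72.5%: 15.9 ≤ 72.5 is true
  has merge conflicts: yes → true
Combine:
[1.1] true OR true OR false = true
[1.2.2] false → true (antecedent false ⇒ implication holds) = true
[1.2] false → true (antecedent false ⇒ implication holds) = true
[1] true AND true = true
[2.2.1] false AND false = false
[2.2] NOT false = true
[2.3] true → true = true
[2.4.1] exactly-one(true, true) = false
[2.4] NOT false = true
[2] true AND true AND true AND true = true
[root] true AND true = true
Overall: true → merged

Merged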